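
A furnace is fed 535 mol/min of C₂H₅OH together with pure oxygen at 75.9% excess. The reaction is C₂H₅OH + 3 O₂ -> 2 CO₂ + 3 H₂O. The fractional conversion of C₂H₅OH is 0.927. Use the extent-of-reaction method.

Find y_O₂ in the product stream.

0.346

Stoichiometric O₂ = 3 × 535 = 1605 mol/min; O₂ fed = 1605 × 1.759 = 2823 mol/min.
Fuel reacted = 0.927 × 535 → ξ = 495.9 mol/min.
Outlet (n = n₀ + ν ξ):
  C₂H₅OH: 535 − 1(495.9) = 39.05
  O₂: 2823 − 3(495.9) = 1335
  CO₂: 0 + 2(495.9) = 991.9
  H₂O: 0 + 3(495.9) = 1488
Total out = 3854 mol/min; y_O₂ = 1335 / 3854 = 0.3465.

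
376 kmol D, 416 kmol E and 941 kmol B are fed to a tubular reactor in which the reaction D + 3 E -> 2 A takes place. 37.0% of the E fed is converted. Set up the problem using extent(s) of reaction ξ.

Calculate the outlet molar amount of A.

103 kmol

E reacted = 0.37 × 416 = 153.9 kmol; ν_E = −3, so ξ = 153.9/3 = 51.31 kmol.
Outlet amounts (n = n₀ + ν ξ):
  D: 376 − 1(51.31) = 324.7
  E: 416 − 3(51.31) = 262.1
  A: 0 + 2(51.31) = 102.6
  B: 941 (inert)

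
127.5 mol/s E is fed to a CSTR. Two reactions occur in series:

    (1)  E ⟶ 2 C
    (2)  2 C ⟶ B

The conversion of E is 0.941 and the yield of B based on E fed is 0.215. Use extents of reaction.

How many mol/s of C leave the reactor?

185 mol/s

Conversion of E: E consumed = 1ξ₁ = 0.941 × 127.5 → ξ₁ = 120 mol/s.
Yield of B: 1ξ₂ / 127.5 = 0.215 → ξ₂ = 27.41 mol/s.
Outlet amounts (n = n₀ + Σ ν·ξ):
  E: 127.5 − 1(120) = 7.523
  C: 0 + 2(120) − 2(27.41) = 185.1
  B: 0 + 1(27.41) = 27.41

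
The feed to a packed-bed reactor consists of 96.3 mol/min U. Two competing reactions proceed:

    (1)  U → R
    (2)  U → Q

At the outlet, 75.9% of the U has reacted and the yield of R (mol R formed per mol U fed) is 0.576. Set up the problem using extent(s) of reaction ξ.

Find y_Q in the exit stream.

0.183

Yield of R: 1ξ₁ / 96.3 = 0.576 → ξ₁ = 55.47 mol/min.
Conversion of U: 1ξ₁ + 1ξ₂ = 0.759 × 96.3 = 73.09 → ξ₂ = 17.62 mol/min.
Outlet amounts (n = n₀ + Σ ν·ξ):
  U: 96.3 − 1(55.47) − 1(17.62) = 23.21
  R: 0 + 1(55.47) = 55.47
  Q: 0 + 1(17.62) = 17.62
Total out = 96.3 mol/min; y_Q = 17.62 / 96.3 = 0.183.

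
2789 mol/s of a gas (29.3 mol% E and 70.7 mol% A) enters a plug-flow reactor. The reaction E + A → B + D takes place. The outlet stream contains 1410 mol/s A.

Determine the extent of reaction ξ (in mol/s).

For A: n = n₀ − 1ξ → 1410 = 1972 − 1ξ, giving ξ = 561.8 mol/s.
Outlet amounts (n = n₀ + ν ξ):
  E: 817.2 − 1(561.8) = 255.4
  A: 1972 − 1(561.8) = 1410
  B: 0 + 1(561.8) = 561.8
  D: 0 + 1(561.8) = 561.8

ξ = 562 mol/s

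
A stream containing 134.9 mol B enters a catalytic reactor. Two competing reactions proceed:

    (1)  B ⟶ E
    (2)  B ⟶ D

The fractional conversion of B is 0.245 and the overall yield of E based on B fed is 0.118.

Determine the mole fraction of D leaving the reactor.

Yield of E: 1ξ₁ / 134.9 = 0.118 → ξ₁ = 15.92 mol.
Conversion of B: 1ξ₁ + 1ξ₂ = 0.245 × 134.9 = 33.05 → ξ₂ = 17.13 mol.
Outlet amounts (n = n₀ + Σ ν·ξ):
  B: 134.9 − 1(15.92) − 1(17.13) = 101.8
  E: 0 + 1(15.92) = 15.92
  D: 0 + 1(17.13) = 17.13
Total out = 134.9 mol; y_D = 17.13 / 134.9 = 0.127.

0.127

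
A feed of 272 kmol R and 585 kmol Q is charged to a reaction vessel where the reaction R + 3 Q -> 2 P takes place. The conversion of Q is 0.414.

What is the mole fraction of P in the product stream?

0.232

Q reacted = 0.414 × 585 = 242.2 kmol; ν_Q = −3, so ξ = 242.2/3 = 80.73 kmol.
Outlet amounts (n = n₀ + ν ξ):
  R: 272 − 1(80.73) = 191.3
  Q: 585 − 3(80.73) = 342.8
  P: 0 + 2(80.73) = 161.5
Total out = 695.5 kmol; y_P = 161.5 / 695.5 = 0.2321.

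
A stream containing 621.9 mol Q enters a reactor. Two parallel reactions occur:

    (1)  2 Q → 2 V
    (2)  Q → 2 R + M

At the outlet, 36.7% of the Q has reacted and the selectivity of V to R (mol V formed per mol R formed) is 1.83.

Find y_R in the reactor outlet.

Conversion of Q: Q consumed = 0.367 × 621.9 = 228.2 mol = 2ξ₁ + 1ξ₂.
Selectivity: 2ξ₁ / (2ξ₂) = 1.83 → ξ₁ = 1.83 ξ₂.
Substitute: (2·1.83 + 1) ξ₂ = 228.2 → ξ₂ = 48.98 mol, ξ₁ = 89.63 mol.
Outlet amounts (n = n₀ + Σ ν·ξ):
  Q: 621.9 − 2(89.63) − 1(48.98) = 393.7
  V: 0 + 2(89.63) = 179.3
  R: 0 + 2(48.98) = 97.96
  M: 0 + 1(48.98) = 48.98
Total out = 719.9 mol; y_R = 97.96 / 719.9 = 0.1361.

0.136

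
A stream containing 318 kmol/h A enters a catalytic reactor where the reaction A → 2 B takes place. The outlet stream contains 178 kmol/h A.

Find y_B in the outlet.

0.611

For A: n = n₀ − 1ξ → 178 = 318 − 1ξ, giving ξ = 140 kmol/h.
Outlet amounts (n = n₀ + ν ξ):
  A: 318 − 1(140) = 178
  B: 0 + 2(140) = 280
Total out = 458 kmol/h; y_B = 280 / 458 = 0.6114.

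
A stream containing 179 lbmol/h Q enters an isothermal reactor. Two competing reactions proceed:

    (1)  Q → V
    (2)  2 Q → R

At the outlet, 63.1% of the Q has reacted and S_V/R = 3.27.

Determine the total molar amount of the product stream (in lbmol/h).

158 lbmol/h

Conversion of Q: Q consumed = 0.631 × 179 = 112.9 lbmol/h = 1ξ₁ + 2ξ₂.
Selectivity: 1ξ₁ / (1ξ₂) = 3.27 → ξ₁ = 3.27 ξ₂.
Substitute: (1·3.27 + 2) ξ₂ = 112.9 → ξ₂ = 21.43 lbmol/h, ξ₁ = 70.08 lbmol/h.
Outlet amounts (n = n₀ + Σ ν·ξ):
  Q: 179 − 1(70.08) − 2(21.43) = 66.05
  V: 0 + 1(70.08) = 70.08
  R: 0 + 1(21.43) = 21.43
Total out = 66.05 + 70.08 + 21.43 = 157.6 lbmol/h.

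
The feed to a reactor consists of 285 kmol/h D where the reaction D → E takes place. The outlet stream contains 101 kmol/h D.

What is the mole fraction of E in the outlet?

For D: n = n₀ − 1ξ → 101 = 285 − 1ξ, giving ξ = 184 kmol/h.
Outlet amounts (n = n₀ + ν ξ):
  D: 285 − 1(184) = 101
  E: 0 + 1(184) = 184
Total out = 285 kmol/h; y_E = 184 / 285 = 0.6456.

0.646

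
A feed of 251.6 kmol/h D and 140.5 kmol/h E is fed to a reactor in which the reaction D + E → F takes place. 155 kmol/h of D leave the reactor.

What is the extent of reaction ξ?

For D: n = n₀ − 1ξ → 155 = 251.6 − 1ξ, giving ξ = 96.6 kmol/h.
Outlet amounts (n = n₀ + ν ξ):
  D: 251.6 − 1(96.6) = 155
  E: 140.5 − 1(96.6) = 43.9
  F: 0 + 1(96.6) = 96.6

ξ = 96.6 kmol/h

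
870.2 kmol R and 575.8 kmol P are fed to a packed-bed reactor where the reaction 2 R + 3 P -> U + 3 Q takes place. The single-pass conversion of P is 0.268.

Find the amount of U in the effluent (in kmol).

P reacted = 0.268 × 575.8 = 154.3 kmol; ν_P = −3, so ξ = 154.3/3 = 51.44 kmol.
Outlet amounts (n = n₀ + ν ξ):
  R: 870.2 − 2(51.44) = 767.3
  P: 575.8 − 3(51.44) = 421.5
  U: 0 + 1(51.44) = 51.44
  Q: 0 + 3(51.44) = 154.3

51.4 kmol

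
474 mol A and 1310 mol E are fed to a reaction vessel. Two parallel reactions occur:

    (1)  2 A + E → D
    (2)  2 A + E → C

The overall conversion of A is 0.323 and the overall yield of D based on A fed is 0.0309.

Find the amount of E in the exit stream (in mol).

1230 mol

Yield of D: 1ξ₁ / 474 = 0.0309 → ξ₁ = 14.65 mol.
Conversion of A: 2ξ₁ + 2ξ₂ = 0.323 × 474 = 153.1 → ξ₂ = 61.9 mol.
Outlet amounts (n = n₀ + Σ ν·ξ):
  A: 474 − 2(14.65) − 2(61.9) = 320.9
  E: 1310 − 1(14.65) − 1(61.9) = 1233
  D: 0 + 1(14.65) = 14.65
  C: 0 + 1(61.9) = 61.9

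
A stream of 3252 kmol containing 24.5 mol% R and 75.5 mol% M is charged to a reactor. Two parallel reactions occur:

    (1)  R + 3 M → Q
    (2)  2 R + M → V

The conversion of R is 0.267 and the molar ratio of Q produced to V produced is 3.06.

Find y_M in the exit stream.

Conversion of R: R consumed = 0.267 × 796.7 = 212.7 kmol = 1ξ₁ + 2ξ₂.
Selectivity: 1ξ₁ / (1ξ₂) = 3.06 → ξ₁ = 3.06 ξ₂.
Substitute: (1·3.06 + 2) ξ₂ = 212.7 → ξ₂ = 42.04 kmol, ξ₁ = 128.6 kmol.
Outlet amounts (n = n₀ + Σ ν·ξ):
  R: 796.7 − 1(128.6) − 2(42.04) = 584
  M: 2455 − 3(128.6) − 1(42.04) = 2027
  Q: 0 + 1(128.6) = 128.6
  V: 0 + 1(42.04) = 42.04
Total out = 2782 kmol; y_M = 2027 / 2782 = 0.7287.

0.729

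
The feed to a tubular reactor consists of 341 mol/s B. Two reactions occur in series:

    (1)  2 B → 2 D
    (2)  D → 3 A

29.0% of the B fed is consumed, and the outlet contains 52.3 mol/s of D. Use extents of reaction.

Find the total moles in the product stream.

434 mol/s

Conversion of B: B consumed = 2ξ₁ = 0.29 × 341 → ξ₁ = 49.44 mol/s.
D balance: n_D = 0 + 2ξ₁ − 1ξ₂ = 52.3 → ξ₂ = (2·49.44 − 52.3)/1 = 46.59 mol/s.
Outlet amounts (n = n₀ + Σ ν·ξ):
  B: 341 − 2(49.44) = 242.1
  D: 0 + 2(49.44) − 1(46.59) = 52.3
  A: 0 + 3(46.59) = 139.8
Total out = 242.1 + 52.3 + 139.8 = 434.2 mol/s.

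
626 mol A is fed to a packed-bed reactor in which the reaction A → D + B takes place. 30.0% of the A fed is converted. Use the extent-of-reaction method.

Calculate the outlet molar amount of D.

188 mol

A reacted = 0.3 × 626 = 187.8 mol; ν_A = −1, so ξ = 187.8/1 = 187.8 mol.
Outlet amounts (n = n₀ + ν ξ):
  A: 626 − 1(187.8) = 438.2
  D: 0 + 1(187.8) = 187.8
  B: 0 + 1(187.8) = 187.8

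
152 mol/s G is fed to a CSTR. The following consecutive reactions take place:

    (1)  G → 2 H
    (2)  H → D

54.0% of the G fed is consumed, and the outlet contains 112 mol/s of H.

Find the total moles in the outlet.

Conversion of G: G consumed = 1ξ₁ = 0.54 × 152 → ξ₁ = 82.08 mol/s.
H balance: n_H = 0 + 2ξ₁ − 1ξ₂ = 112 → ξ₂ = (2·82.08 − 112)/1 = 52.16 mol/s.
Outlet amounts (n = n₀ + Σ ν·ξ):
  G: 152 − 1(82.08) = 69.92
  H: 0 + 2(82.08) − 1(52.16) = 112
  D: 0 + 1(52.16) = 52.16
Total out = 69.92 + 112 + 52.16 = 234.1 mol/s.

234 mol/s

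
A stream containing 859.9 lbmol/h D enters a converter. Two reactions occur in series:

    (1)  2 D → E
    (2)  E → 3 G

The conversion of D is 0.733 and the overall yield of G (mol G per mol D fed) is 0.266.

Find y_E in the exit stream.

0.343

Conversion of D: D consumed = 2ξ₁ = 0.733 × 859.9 → ξ₁ = 315.2 lbmol/h.
Yield of G: 3ξ₂ / 859.9 = 0.266 → ξ₂ = 76.24 lbmol/h.
Outlet amounts (n = n₀ + Σ ν·ξ):
  D: 859.9 − 2(315.2) = 229.6
  E: 0 + 1(315.2) − 1(76.24) = 238.9
  G: 0 + 3(76.24) = 228.7
Total out = 697.2 lbmol/h; y_E = 238.9 / 697.2 = 0.3427.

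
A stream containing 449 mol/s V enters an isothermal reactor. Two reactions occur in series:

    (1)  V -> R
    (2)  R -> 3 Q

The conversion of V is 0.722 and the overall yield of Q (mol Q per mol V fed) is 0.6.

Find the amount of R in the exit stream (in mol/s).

234 mol/s

Conversion of V: V consumed = 1ξ₁ = 0.722 × 449 → ξ₁ = 324.2 mol/s.
Yield of Q: 3ξ₂ / 449 = 0.6 → ξ₂ = 89.8 mol/s.
Outlet amounts (n = n₀ + Σ ν·ξ):
  V: 449 − 1(324.2) = 124.8
  R: 0 + 1(324.2) − 1(89.8) = 234.4
  Q: 0 + 3(89.8) = 269.4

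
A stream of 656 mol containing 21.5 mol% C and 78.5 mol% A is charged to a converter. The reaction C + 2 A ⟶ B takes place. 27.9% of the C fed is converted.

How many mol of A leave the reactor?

436 mol

C reacted = 0.279 × 141 = 39.35 mol; ν_C = −1, so ξ = 39.35/1 = 39.35 mol.
Outlet amounts (n = n₀ + ν ξ):
  C: 141 − 1(39.35) = 101.7
  A: 515 − 2(39.35) = 436.3
  B: 0 + 1(39.35) = 39.35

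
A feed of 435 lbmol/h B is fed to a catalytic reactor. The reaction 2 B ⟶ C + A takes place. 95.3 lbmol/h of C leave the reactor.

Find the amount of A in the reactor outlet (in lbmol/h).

For C: n = n₀ + 1ξ → 95.3 = 0 + 1ξ, giving ξ = 95.3 lbmol/h.
Outlet amounts (n = n₀ + ν ξ):
  B: 435 − 2(95.3) = 244.4
  C: 0 + 1(95.3) = 95.3
  A: 0 + 1(95.3) = 95.3

95.3 lbmol/h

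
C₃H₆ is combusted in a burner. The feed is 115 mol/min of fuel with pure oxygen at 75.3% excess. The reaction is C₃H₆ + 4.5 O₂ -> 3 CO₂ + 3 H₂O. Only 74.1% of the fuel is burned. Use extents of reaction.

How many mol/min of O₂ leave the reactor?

524 mol/min

Stoichiometric O₂ = 4.5 × 115 = 517.5 mol/min; O₂ fed = 517.5 × 1.753 = 907.2 mol/min.
Fuel reacted = 0.741 × 115 → ξ = 85.22 mol/min.
Outlet (n = n₀ + ν ξ):
  C₃H₆: 115 − 1(85.22) = 29.78
  O₂: 907.2 − 4.5(85.22) = 523.7
  CO₂: 0 + 3(85.22) = 255.6
  H₂O: 0 + 3(85.22) = 255.6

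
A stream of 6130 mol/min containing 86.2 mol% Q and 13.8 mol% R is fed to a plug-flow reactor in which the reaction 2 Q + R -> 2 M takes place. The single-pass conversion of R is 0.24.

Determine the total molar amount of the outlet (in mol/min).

5930 mol/min

R reacted = 0.24 × 845.9 = 203 mol/min; ν_R = −1, so ξ = 203/1 = 203 mol/min.
Outlet amounts (n = n₀ + ν ξ):
  Q: 5284 − 2(203) = 4878
  R: 845.9 − 1(203) = 642.9
  M: 0 + 2(203) = 406.1
Total out = 4878 + 642.9 + 406.1 = 5927 mol/min.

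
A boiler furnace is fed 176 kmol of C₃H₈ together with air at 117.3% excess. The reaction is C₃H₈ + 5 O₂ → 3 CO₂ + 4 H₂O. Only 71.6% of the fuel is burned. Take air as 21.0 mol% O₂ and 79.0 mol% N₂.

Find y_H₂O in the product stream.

0.0536

Stoichiometric O₂ = 5 × 176 = 880 kmol; O₂ fed = 880 × 2.173 = 1912 kmol.
N₂ fed = 1912 × 79/21 = 7194 kmol.
Fuel reacted = 0.716 × 176 → ξ = 126 kmol.
Outlet (n = n₀ + ν ξ):
  C₃H₈: 176 − 1(126) = 49.98
  O₂: 1912 − 5(126) = 1282
  N₂: 7194 (inert)
  CO₂: 0 + 3(126) = 378
  H₂O: 0 + 4(126) = 504.1
Total out = 9408 kmol; y_H₂O = 504.1 / 9408 = 0.05358.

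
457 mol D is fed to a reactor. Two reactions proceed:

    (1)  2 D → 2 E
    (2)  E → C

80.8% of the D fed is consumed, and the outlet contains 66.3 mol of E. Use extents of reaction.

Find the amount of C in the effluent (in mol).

303 mol

Conversion of D: D consumed = 2ξ₁ = 0.808 × 457 → ξ₁ = 184.6 mol.
E balance: n_E = 0 + 2ξ₁ − 1ξ₂ = 66.3 → ξ₂ = (2·184.6 − 66.3)/1 = 303 mol.
Outlet amounts (n = n₀ + Σ ν·ξ):
  D: 457 − 2(184.6) = 87.74
  E: 0 + 2(184.6) − 1(303) = 66.3
  C: 0 + 1(303) = 303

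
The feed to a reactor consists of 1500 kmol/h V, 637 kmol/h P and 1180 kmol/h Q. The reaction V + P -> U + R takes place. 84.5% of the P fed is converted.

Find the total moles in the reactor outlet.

3320 kmol/h

P reacted = 0.845 × 637 = 538.3 kmol/h; ν_P = −1, so ξ = 538.3/1 = 538.3 kmol/h.
Outlet amounts (n = n₀ + ν ξ):
  V: 1500 − 1(538.3) = 961.7
  P: 637 − 1(538.3) = 98.74
  U: 0 + 1(538.3) = 538.3
  R: 0 + 1(538.3) = 538.3
  Q: 1180 (inert)
Total out = 961.7 + 98.74 + 538.3 + 538.3 + 1180 = 3317 kmol/h.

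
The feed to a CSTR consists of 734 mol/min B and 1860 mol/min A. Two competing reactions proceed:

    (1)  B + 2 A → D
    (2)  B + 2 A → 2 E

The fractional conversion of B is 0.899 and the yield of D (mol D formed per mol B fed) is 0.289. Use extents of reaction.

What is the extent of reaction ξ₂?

ξ₂ = 448 mol/min

Yield of D: 1ξ₁ / 734 = 0.289 → ξ₁ = 212.1 mol/min.
Conversion of B: 1ξ₁ + 1ξ₂ = 0.899 × 734 = 659.9 → ξ₂ = 447.7 mol/min.
Outlet amounts (n = n₀ + Σ ν·ξ):
  B: 734 − 1(212.1) − 1(447.7) = 74.13
  A: 1860 − 2(212.1) − 2(447.7) = 540.3
  D: 0 + 1(212.1) = 212.1
  E: 0 + 2(447.7) = 895.5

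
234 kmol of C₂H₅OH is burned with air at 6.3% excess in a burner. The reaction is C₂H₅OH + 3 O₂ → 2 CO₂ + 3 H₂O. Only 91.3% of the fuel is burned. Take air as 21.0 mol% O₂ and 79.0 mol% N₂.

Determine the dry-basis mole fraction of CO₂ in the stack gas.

Stoichiometric O₂ = 3 × 234 = 702 kmol; O₂ fed = 702 × 1.063 = 746.2 kmol.
N₂ fed = 746.2 × 79/21 = 2807 kmol.
Fuel reacted = 0.913 × 234 → ξ = 213.6 kmol.
Outlet (n = n₀ + ν ξ):
  C₂H₅OH: 234 − 1(213.6) = 20.36
  O₂: 746.2 − 3(213.6) = 105.3
  N₂: 2807 (inert)
  CO₂: 0 + 2(213.6) = 427.3
  H₂O: 0 + 3(213.6) = 640.9
Dry total = 3360 kmol; y_CO₂ (dry) = 427.3 / 3360 = 0.1272.

0.127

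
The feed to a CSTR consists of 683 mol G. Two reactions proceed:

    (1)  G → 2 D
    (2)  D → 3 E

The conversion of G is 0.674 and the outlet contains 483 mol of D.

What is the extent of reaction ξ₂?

Conversion of G: G consumed = 1ξ₁ = 0.674 × 683 → ξ₁ = 460.3 mol.
D balance: n_D = 0 + 2ξ₁ − 1ξ₂ = 483 → ξ₂ = (2·460.3 − 483)/1 = 437.7 mol.
Outlet amounts (n = n₀ + Σ ν·ξ):
  G: 683 − 1(460.3) = 222.7
  D: 0 + 2(460.3) − 1(437.7) = 483
  E: 0 + 3(437.7) = 1313

ξ₂ = 438 mol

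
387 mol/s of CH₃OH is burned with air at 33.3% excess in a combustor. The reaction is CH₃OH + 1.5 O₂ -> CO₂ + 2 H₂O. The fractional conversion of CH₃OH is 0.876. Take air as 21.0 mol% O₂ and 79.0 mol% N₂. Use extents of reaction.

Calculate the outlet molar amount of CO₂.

339 mol/s

Stoichiometric O₂ = 1.5 × 387 = 580.5 mol/s; O₂ fed = 580.5 × 1.333 = 773.8 mol/s.
N₂ fed = 773.8 × 79/21 = 2911 mol/s.
Fuel reacted = 0.876 × 387 → ξ = 339 mol/s.
Outlet (n = n₀ + ν ξ):
  CH₃OH: 387 − 1(339) = 47.99
  O₂: 773.8 − 1.5(339) = 265.3
  N₂: 2911 (inert)
  CO₂: 0 + 1(339) = 339
  H₂O: 0 + 2(339) = 678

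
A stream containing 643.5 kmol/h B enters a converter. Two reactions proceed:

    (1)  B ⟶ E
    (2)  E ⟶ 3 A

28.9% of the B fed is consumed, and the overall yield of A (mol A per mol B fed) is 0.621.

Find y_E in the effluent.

0.058

Conversion of B: B consumed = 1ξ₁ = 0.289 × 643.5 → ξ₁ = 186 kmol/h.
Yield of A: 3ξ₂ / 643.5 = 0.621 → ξ₂ = 133.2 kmol/h.
Outlet amounts (n = n₀ + Σ ν·ξ):
  B: 643.5 − 1(186) = 457.5
  E: 0 + 1(186) − 1(133.2) = 52.77
  A: 0 + 3(133.2) = 399.6
Total out = 909.9 kmol/h; y_E = 52.77 / 909.9 = 0.05799.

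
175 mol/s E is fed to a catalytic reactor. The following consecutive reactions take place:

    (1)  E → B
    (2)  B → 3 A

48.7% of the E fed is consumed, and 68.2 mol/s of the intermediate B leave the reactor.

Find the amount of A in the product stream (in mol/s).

Conversion of E: E consumed = 1ξ₁ = 0.487 × 175 → ξ₁ = 85.22 mol/s.
B balance: n_B = 0 + 1ξ₁ − 1ξ₂ = 68.2 → ξ₂ = (1·85.22 − 68.2)/1 = 17.02 mol/s.
Outlet amounts (n = n₀ + Σ ν·ξ):
  E: 175 − 1(85.22) = 89.78
  B: 0 + 1(85.22) − 1(17.02) = 68.2
  A: 0 + 3(17.02) = 51.07

51.1 mol/s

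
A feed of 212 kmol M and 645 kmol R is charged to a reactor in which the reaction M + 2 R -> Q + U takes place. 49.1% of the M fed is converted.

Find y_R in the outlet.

0.58

M reacted = 0.491 × 212 = 104.1 kmol; ν_M = −1, so ξ = 104.1/1 = 104.1 kmol.
Outlet amounts (n = n₀ + ν ξ):
  M: 212 − 1(104.1) = 107.9
  R: 645 − 2(104.1) = 436.8
  Q: 0 + 1(104.1) = 104.1
  U: 0 + 1(104.1) = 104.1
Total out = 752.9 kmol; y_R = 436.8 / 752.9 = 0.5802.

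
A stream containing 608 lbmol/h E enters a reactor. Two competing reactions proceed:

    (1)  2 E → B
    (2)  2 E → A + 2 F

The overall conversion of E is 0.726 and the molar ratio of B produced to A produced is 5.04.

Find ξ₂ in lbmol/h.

Conversion of E: E consumed = 0.726 × 608 = 441.4 lbmol/h = 2ξ₁ + 2ξ₂.
Selectivity: 1ξ₁ / (1ξ₂) = 5.04 → ξ₁ = 5.04 ξ₂.
Substitute: (2·5.04 + 2) ξ₂ = 441.4 → ξ₂ = 36.54 lbmol/h, ξ₁ = 184.2 lbmol/h.
Outlet amounts (n = n₀ + Σ ν·ξ):
  E: 608 − 2(184.2) − 2(36.54) = 166.6
  B: 0 + 1(184.2) = 184.2
  A: 0 + 1(36.54) = 36.54
  F: 0 + 2(36.54) = 73.08

ξ₂ = 36.5 lbmol/h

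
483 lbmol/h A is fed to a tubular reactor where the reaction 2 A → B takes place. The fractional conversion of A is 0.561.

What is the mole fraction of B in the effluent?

0.39

A reacted = 0.561 × 483 = 271 lbmol/h; ν_A = −2, so ξ = 271/2 = 135.5 lbmol/h.
Outlet amounts (n = n₀ + ν ξ):
  A: 483 − 2(135.5) = 212
  B: 0 + 1(135.5) = 135.5
Total out = 347.5 lbmol/h; y_B = 135.5 / 347.5 = 0.3899.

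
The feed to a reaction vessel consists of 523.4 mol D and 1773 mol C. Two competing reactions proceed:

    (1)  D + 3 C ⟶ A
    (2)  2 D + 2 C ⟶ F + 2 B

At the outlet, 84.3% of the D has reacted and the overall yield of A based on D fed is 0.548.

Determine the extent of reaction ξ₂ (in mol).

ξ₂ = 77.2 mol

Yield of A: 1ξ₁ / 523.4 = 0.548 → ξ₁ = 286.8 mol.
Conversion of D: 1ξ₁ + 2ξ₂ = 0.843 × 523.4 = 441.2 → ξ₂ = 77.2 mol.
Outlet amounts (n = n₀ + Σ ν·ξ):
  D: 523.4 − 1(286.8) − 2(77.2) = 82.17
  C: 1773 − 3(286.8) − 2(77.2) = 758.1
  A: 0 + 1(286.8) = 286.8
  F: 0 + 1(77.2) = 77.2
  B: 0 + 2(77.2) = 154.4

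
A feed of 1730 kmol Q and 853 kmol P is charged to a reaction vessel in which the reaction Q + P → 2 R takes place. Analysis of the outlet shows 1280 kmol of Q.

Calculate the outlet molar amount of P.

For Q: n = n₀ − 1ξ → 1280 = 1730 − 1ξ, giving ξ = 450 kmol.
Outlet amounts (n = n₀ + ν ξ):
  Q: 1730 − 1(450) = 1280
  P: 853 − 1(450) = 403
  R: 0 + 2(450) = 900

403 kmol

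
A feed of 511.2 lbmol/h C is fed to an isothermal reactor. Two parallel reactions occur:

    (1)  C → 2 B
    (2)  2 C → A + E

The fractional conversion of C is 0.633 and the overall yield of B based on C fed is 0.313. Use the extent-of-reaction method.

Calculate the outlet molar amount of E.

122 lbmol/h

Yield of B: 2ξ₁ / 511.2 = 0.313 → ξ₁ = 80 lbmol/h.
Conversion of C: 1ξ₁ + 2ξ₂ = 0.633 × 511.2 = 323.6 → ξ₂ = 121.8 lbmol/h.
Outlet amounts (n = n₀ + Σ ν·ξ):
  C: 511.2 − 1(80) − 2(121.8) = 187.6
  B: 0 + 2(80) = 160
  A: 0 + 1(121.8) = 121.8
  E: 0 + 1(121.8) = 121.8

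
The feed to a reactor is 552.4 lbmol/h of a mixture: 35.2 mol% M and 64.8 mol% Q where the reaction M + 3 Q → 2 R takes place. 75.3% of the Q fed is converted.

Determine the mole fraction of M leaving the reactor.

Q reacted = 0.753 × 358 = 269.5 lbmol/h; ν_Q = −3, so ξ = 269.5/3 = 89.85 lbmol/h.
Outlet amounts (n = n₀ + ν ξ):
  M: 194.4 − 1(89.85) = 104.6
  Q: 358 − 3(89.85) = 88.41
  R: 0 + 2(89.85) = 179.7
Total out = 372.7 lbmol/h; y_M = 104.6 / 372.7 = 0.2806.

0.281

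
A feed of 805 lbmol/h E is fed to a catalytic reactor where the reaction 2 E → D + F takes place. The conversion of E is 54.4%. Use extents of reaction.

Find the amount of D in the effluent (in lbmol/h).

219 lbmol/h

E reacted = 0.544 × 805 = 437.9 lbmol/h; ν_E = −2, so ξ = 437.9/2 = 219 lbmol/h.
Outlet amounts (n = n₀ + ν ξ):
  E: 805 − 2(219) = 367.1
  D: 0 + 1(219) = 219
  F: 0 + 1(219) = 219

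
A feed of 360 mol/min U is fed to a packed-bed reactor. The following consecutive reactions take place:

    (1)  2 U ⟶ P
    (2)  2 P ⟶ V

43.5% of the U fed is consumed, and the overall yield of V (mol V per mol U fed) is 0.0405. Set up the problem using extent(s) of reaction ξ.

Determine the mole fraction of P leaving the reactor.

Conversion of U: U consumed = 2ξ₁ = 0.435 × 360 → ξ₁ = 78.3 mol/min.
Yield of V: 1ξ₂ / 360 = 0.0405 → ξ₂ = 14.58 mol/min.
Outlet amounts (n = n₀ + Σ ν·ξ):
  U: 360 − 2(78.3) = 203.4
  P: 0 + 1(78.3) − 2(14.58) = 49.14
  V: 0 + 1(14.58) = 14.58
Total out = 267.1 mol/min; y_P = 49.14 / 267.1 = 0.184.

0.184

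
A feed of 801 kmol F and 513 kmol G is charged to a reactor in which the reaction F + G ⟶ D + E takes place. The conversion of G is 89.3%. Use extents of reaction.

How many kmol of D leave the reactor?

458 kmol

G reacted = 0.893 × 513 = 458.1 kmol; ν_G = −1, so ξ = 458.1/1 = 458.1 kmol.
Outlet amounts (n = n₀ + ν ξ):
  F: 801 − 1(458.1) = 342.9
  G: 513 − 1(458.1) = 54.89
  D: 0 + 1(458.1) = 458.1
  E: 0 + 1(458.1) = 458.1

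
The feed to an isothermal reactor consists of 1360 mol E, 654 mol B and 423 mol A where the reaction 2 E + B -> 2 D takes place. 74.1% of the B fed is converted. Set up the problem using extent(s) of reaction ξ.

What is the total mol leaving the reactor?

B reacted = 0.741 × 654 = 484.6 mol; ν_B = −1, so ξ = 484.6/1 = 484.6 mol.
Outlet amounts (n = n₀ + ν ξ):
  E: 1360 − 2(484.6) = 390.8
  B: 654 − 1(484.6) = 169.4
  D: 0 + 2(484.6) = 969.2
  A: 423 (inert)
Total out = 390.8 + 169.4 + 969.2 + 423 = 1952 mol.

1950 mol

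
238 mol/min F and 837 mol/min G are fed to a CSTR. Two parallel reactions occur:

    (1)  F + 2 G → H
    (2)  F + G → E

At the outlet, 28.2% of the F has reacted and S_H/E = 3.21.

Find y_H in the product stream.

Conversion of F: F consumed = 0.282 × 238 = 67.12 mol/min = 1ξ₁ + 1ξ₂.
Selectivity: 1ξ₁ / (1ξ₂) = 3.21 → ξ₁ = 3.21 ξ₂.
Substitute: (1·3.21 + 1) ξ₂ = 67.12 → ξ₂ = 15.94 mol/min, ξ₁ = 51.17 mol/min.
Outlet amounts (n = n₀ + Σ ν·ξ):
  F: 238 − 1(51.17) − 1(15.94) = 170.9
  G: 837 − 2(51.17) − 1(15.94) = 718.7
  H: 0 + 1(51.17) = 51.17
  E: 0 + 1(15.94) = 15.94
Total out = 956.7 mol/min; y_H = 51.17 / 956.7 = 0.05349.

0.0535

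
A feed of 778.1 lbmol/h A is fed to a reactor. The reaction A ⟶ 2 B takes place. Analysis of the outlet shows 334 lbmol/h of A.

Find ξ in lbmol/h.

ξ = 444 lbmol/h

For A: n = n₀ − 1ξ → 334 = 778.1 − 1ξ, giving ξ = 444.1 lbmol/h.
Outlet amounts (n = n₀ + ν ξ):
  A: 778.1 − 1(444.1) = 334
  B: 0 + 2(444.1) = 888.2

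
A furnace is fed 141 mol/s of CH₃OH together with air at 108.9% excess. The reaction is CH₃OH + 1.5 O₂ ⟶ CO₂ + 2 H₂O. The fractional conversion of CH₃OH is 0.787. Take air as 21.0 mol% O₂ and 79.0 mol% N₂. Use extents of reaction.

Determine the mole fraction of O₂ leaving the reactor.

Stoichiometric O₂ = 1.5 × 141 = 211.5 mol/s; O₂ fed = 211.5 × 2.089 = 441.8 mol/s.
N₂ fed = 441.8 × 79/21 = 1662 mol/s.
Fuel reacted = 0.787 × 141 → ξ = 111 mol/s.
Outlet (n = n₀ + ν ξ):
  CH₃OH: 141 − 1(111) = 30.03
  O₂: 441.8 − 1.5(111) = 275.4
  N₂: 1662 (inert)
  CO₂: 0 + 1(111) = 111
  H₂O: 0 + 2(111) = 221.9
Total out = 2300 mol/s; y_O₂ = 275.4 / 2300 = 0.1197.

0.12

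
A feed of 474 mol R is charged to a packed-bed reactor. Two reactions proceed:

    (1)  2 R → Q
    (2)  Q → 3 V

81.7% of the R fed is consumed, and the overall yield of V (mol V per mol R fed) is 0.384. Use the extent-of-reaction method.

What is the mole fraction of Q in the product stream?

0.331

Conversion of R: R consumed = 2ξ₁ = 0.817 × 474 → ξ₁ = 193.6 mol.
Yield of V: 3ξ₂ / 474 = 0.384 → ξ₂ = 60.67 mol.
Outlet amounts (n = n₀ + Σ ν·ξ):
  R: 474 − 2(193.6) = 86.74
  Q: 0 + 1(193.6) − 1(60.67) = 133
  V: 0 + 3(60.67) = 182
Total out = 401.7 mol; y_Q = 133 / 401.7 = 0.331.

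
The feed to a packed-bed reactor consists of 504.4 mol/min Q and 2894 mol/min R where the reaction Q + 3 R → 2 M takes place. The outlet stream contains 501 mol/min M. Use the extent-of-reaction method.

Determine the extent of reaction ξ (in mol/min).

For M: n = n₀ + 2ξ → 501 = 0 + 2ξ, giving ξ = 250.5 mol/min.
Outlet amounts (n = n₀ + ν ξ):
  Q: 504.4 − 1(250.5) = 253.9
  R: 2894 − 3(250.5) = 2142
  M: 0 + 2(250.5) = 501

ξ = 250 mol/min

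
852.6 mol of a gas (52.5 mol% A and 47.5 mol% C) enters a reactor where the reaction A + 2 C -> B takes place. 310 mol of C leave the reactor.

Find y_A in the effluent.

0.528

For C: n = n₀ − 2ξ → 310 = 405 − 2ξ, giving ξ = 47.49 mol.
Outlet amounts (n = n₀ + ν ξ):
  A: 447.6 − 1(47.49) = 400.1
  C: 405 − 2(47.49) = 310
  B: 0 + 1(47.49) = 47.49
Total out = 757.6 mol; y_A = 400.1 / 757.6 = 0.5281.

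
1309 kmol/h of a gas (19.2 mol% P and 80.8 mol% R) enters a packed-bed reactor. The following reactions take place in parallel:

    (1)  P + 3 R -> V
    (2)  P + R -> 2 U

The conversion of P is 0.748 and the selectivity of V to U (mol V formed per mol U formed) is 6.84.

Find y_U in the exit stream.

0.0327

Conversion of P: P consumed = 0.748 × 251.3 = 188 kmol/h = 1ξ₁ + 1ξ₂.
Selectivity: 1ξ₁ / (2ξ₂) = 6.84 → ξ₁ = 13.68 ξ₂.
Substitute: (1·13.68 + 1) ξ₂ = 188 → ξ₂ = 12.81 kmol/h, ξ₁ = 175.2 kmol/h.
Outlet amounts (n = n₀ + Σ ν·ξ):
  P: 251.3 − 1(175.2) − 1(12.81) = 63.33
  R: 1058 − 3(175.2) − 1(12.81) = 519.3
  V: 0 + 1(175.2) = 175.2
  U: 0 + 2(12.81) = 25.61
Total out = 783.4 kmol/h; y_U = 25.61 / 783.4 = 0.03269.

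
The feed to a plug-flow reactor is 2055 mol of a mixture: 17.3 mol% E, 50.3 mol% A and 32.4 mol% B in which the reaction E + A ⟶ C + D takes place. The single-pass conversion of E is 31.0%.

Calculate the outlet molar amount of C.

110 mol

E reacted = 0.31 × 355.5 = 110.2 mol; ν_E = −1, so ξ = 110.2/1 = 110.2 mol.
Outlet amounts (n = n₀ + ν ξ):
  E: 355.5 − 1(110.2) = 245.3
  A: 1034 − 1(110.2) = 923.5
  C: 0 + 1(110.2) = 110.2
  D: 0 + 1(110.2) = 110.2
  B: 665.8 (inert)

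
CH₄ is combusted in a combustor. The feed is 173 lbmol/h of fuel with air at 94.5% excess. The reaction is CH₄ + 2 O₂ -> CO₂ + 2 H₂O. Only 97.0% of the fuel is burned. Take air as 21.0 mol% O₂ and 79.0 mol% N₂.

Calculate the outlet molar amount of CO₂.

168 lbmol/h

Stoichiometric O₂ = 2 × 173 = 346 lbmol/h; O₂ fed = 346 × 1.945 = 673 lbmol/h.
N₂ fed = 673 × 79/21 = 2532 lbmol/h.
Fuel reacted = 0.97 × 173 → ξ = 167.8 lbmol/h.
Outlet (n = n₀ + ν ξ):
  CH₄: 173 − 1(167.8) = 5.19
  O₂: 673 − 2(167.8) = 337.3
  N₂: 2532 (inert)
  CO₂: 0 + 1(167.8) = 167.8
  H₂O: 0 + 2(167.8) = 335.6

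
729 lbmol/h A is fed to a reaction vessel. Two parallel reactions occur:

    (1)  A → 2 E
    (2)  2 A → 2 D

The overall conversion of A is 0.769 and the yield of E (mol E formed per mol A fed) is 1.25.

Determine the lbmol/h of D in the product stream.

105 lbmol/h

Yield of E: 2ξ₁ / 729 = 1.25 → ξ₁ = 455.6 lbmol/h.
Conversion of A: 1ξ₁ + 2ξ₂ = 0.769 × 729 = 560.6 → ξ₂ = 52.49 lbmol/h.
Outlet amounts (n = n₀ + Σ ν·ξ):
  A: 729 − 1(455.6) − 2(52.49) = 168.4
  E: 0 + 2(455.6) = 911.2
  D: 0 + 2(52.49) = 105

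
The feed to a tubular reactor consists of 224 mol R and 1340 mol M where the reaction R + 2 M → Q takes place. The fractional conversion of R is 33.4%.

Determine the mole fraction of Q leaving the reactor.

R reacted = 0.334 × 224 = 74.82 mol; ν_R = −1, so ξ = 74.82/1 = 74.82 mol.
Outlet amounts (n = n₀ + ν ξ):
  R: 224 − 1(74.82) = 149.2
  M: 1340 − 2(74.82) = 1190
  Q: 0 + 1(74.82) = 74.82
Total out = 1414 mol; y_Q = 74.82 / 1414 = 0.0529.

0.0529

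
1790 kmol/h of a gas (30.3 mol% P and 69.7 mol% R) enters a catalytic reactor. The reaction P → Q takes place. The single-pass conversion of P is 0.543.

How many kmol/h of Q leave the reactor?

P reacted = 0.543 × 542.4 = 294.5 kmol/h; ν_P = −1, so ξ = 294.5/1 = 294.5 kmol/h.
Outlet amounts (n = n₀ + ν ξ):
  P: 542.4 − 1(294.5) = 247.9
  Q: 0 + 1(294.5) = 294.5
  R: 1248 (inert)

295 kmol/h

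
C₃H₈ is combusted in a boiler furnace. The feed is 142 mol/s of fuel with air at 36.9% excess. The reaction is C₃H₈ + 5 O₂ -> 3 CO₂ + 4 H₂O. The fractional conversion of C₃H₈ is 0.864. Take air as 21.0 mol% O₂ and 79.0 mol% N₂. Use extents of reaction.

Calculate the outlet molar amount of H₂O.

491 mol/s

Stoichiometric O₂ = 5 × 142 = 710 mol/s; O₂ fed = 710 × 1.369 = 972 mol/s.
N₂ fed = 972 × 79/21 = 3657 mol/s.
Fuel reacted = 0.864 × 142 → ξ = 122.7 mol/s.
Outlet (n = n₀ + ν ξ):
  C₃H₈: 142 − 1(122.7) = 19.31
  O₂: 972 − 5(122.7) = 358.5
  N₂: 3657 (inert)
  CO₂: 0 + 3(122.7) = 368.1
  H₂O: 0 + 4(122.7) = 490.8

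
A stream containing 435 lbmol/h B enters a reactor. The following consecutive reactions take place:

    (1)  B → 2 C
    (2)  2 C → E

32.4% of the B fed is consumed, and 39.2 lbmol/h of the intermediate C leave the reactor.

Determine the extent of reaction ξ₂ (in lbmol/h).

ξ₂ = 121 lbmol/h

Conversion of B: B consumed = 1ξ₁ = 0.324 × 435 → ξ₁ = 140.9 lbmol/h.
C balance: n_C = 0 + 2ξ₁ − 2ξ₂ = 39.2 → ξ₂ = (2·140.9 − 39.2)/2 = 121.3 lbmol/h.
Outlet amounts (n = n₀ + Σ ν·ξ):
  B: 435 − 1(140.9) = 294.1
  C: 0 + 2(140.9) − 2(121.3) = 39.2
  E: 0 + 1(121.3) = 121.3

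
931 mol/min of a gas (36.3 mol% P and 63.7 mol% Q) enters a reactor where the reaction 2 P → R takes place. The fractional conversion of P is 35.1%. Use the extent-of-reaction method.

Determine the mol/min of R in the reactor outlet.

P reacted = 0.351 × 338 = 118.6 mol/min; ν_P = −2, so ξ = 118.6/2 = 59.31 mol/min.
Outlet amounts (n = n₀ + ν ξ):
  P: 338 − 2(59.31) = 219.3
  R: 0 + 1(59.31) = 59.31
  Q: 593 (inert)

59.3 mol/min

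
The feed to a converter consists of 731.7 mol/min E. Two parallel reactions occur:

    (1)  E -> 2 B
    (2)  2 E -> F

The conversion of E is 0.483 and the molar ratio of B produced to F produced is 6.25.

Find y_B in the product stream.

Conversion of E: E consumed = 0.483 × 731.7 = 353.4 mol/min = 1ξ₁ + 2ξ₂.
Selectivity: 2ξ₁ / (1ξ₂) = 6.25 → ξ₁ = 3.125 ξ₂.
Substitute: (1·3.125 + 2) ξ₂ = 353.4 → ξ₂ = 68.96 mol/min, ξ₁ = 215.5 mol/min.
Outlet amounts (n = n₀ + Σ ν·ξ):
  E: 731.7 − 1(215.5) − 2(68.96) = 378.3
  B: 0 + 2(215.5) = 431
  F: 0 + 1(68.96) = 68.96
Total out = 878.2 mol/min; y_B = 431 / 878.2 = 0.4907.

0.491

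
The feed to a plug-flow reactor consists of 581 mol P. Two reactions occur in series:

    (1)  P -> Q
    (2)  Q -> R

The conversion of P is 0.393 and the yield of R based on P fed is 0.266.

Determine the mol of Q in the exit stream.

73.8 mol

Conversion of P: P consumed = 1ξ₁ = 0.393 × 581 → ξ₁ = 228.3 mol.
Yield of R: 1ξ₂ / 581 = 0.266 → ξ₂ = 154.5 mol.
Outlet amounts (n = n₀ + Σ ν·ξ):
  P: 581 − 1(228.3) = 352.7
  Q: 0 + 1(228.3) − 1(154.5) = 73.79
  R: 0 + 1(154.5) = 154.5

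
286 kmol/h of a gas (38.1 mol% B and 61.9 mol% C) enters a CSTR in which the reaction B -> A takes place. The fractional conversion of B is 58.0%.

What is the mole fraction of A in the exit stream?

B reacted = 0.58 × 109 = 63.2 kmol/h; ν_B = −1, so ξ = 63.2/1 = 63.2 kmol/h.
Outlet amounts (n = n₀ + ν ξ):
  B: 109 − 1(63.2) = 45.77
  A: 0 + 1(63.2) = 63.2
  C: 177 (inert)
Total out = 286 kmol/h; y_A = 63.2 / 286 = 0.221.

0.221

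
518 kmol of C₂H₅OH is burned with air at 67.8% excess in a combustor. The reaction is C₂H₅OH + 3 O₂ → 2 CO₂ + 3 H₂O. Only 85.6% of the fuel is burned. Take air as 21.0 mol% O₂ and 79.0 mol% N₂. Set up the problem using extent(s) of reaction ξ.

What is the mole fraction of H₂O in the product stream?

0.0994

Stoichiometric O₂ = 3 × 518 = 1554 kmol; O₂ fed = 1554 × 1.678 = 2608 kmol.
N₂ fed = 2608 × 79/21 = 9810 kmol.
Fuel reacted = 0.856 × 518 → ξ = 443.4 kmol.
Outlet (n = n₀ + ν ξ):
  C₂H₅OH: 518 − 1(443.4) = 74.59
  O₂: 2608 − 3(443.4) = 1277
  N₂: 9810 (inert)
  CO₂: 0 + 2(443.4) = 886.8
  H₂O: 0 + 3(443.4) = 1330
Total out = 13380 kmol; y_H₂O = 1330 / 13380 = 0.09943.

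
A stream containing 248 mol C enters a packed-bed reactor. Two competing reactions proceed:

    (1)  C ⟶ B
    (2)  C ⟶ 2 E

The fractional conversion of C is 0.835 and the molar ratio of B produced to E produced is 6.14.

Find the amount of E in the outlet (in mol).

31.2 mol

Conversion of C: C consumed = 0.835 × 248 = 207.1 mol = 1ξ₁ + 1ξ₂.
Selectivity: 1ξ₁ / (2ξ₂) = 6.14 → ξ₁ = 12.28 ξ₂.
Substitute: (1·12.28 + 1) ξ₂ = 207.1 → ξ₂ = 15.59 mol, ξ₁ = 191.5 mol.
Outlet amounts (n = n₀ + Σ ν·ξ):
  C: 248 − 1(191.5) − 1(15.59) = 40.92
  B: 0 + 1(191.5) = 191.5
  E: 0 + 2(15.59) = 31.19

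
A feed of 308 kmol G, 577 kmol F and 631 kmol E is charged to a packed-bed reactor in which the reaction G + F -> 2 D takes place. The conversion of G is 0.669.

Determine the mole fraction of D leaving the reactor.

0.272

G reacted = 0.669 × 308 = 206.1 kmol; ν_G = −1, so ξ = 206.1/1 = 206.1 kmol.
Outlet amounts (n = n₀ + ν ξ):
  G: 308 − 1(206.1) = 101.9
  F: 577 − 1(206.1) = 370.9
  D: 0 + 2(206.1) = 412.1
  E: 631 (inert)
Total out = 1516 kmol; y_D = 412.1 / 1516 = 0.2718.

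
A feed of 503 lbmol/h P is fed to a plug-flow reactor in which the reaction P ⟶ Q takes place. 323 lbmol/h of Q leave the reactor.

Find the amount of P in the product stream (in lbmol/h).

180 lbmol/h

For Q: n = n₀ + 1ξ → 323 = 0 + 1ξ, giving ξ = 323 lbmol/h.
Outlet amounts (n = n₀ + ν ξ):
  P: 503 − 1(323) = 180
  Q: 0 + 1(323) = 323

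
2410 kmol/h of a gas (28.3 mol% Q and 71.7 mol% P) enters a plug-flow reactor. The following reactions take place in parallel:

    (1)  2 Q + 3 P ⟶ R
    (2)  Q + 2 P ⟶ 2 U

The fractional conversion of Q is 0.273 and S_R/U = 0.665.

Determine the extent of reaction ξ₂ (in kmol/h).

ξ₂ = 50.9 kmol/h

Conversion of Q: Q consumed = 0.273 × 682 = 186.2 kmol/h = 2ξ₁ + 1ξ₂.
Selectivity: 1ξ₁ / (2ξ₂) = 0.665 → ξ₁ = 1.33 ξ₂.
Substitute: (2·1.33 + 1) ξ₂ = 186.2 → ξ₂ = 50.87 kmol/h, ξ₁ = 67.66 kmol/h.
Outlet amounts (n = n₀ + Σ ν·ξ):
  Q: 682 − 2(67.66) − 1(50.87) = 495.8
  P: 1728 − 3(67.66) − 2(50.87) = 1423
  R: 0 + 1(67.66) = 67.66
  U: 0 + 2(50.87) = 101.7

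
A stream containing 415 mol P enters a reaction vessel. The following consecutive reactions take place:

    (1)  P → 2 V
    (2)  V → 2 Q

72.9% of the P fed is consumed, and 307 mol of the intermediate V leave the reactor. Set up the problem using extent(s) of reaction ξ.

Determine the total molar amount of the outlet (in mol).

Conversion of P: P consumed = 1ξ₁ = 0.729 × 415 → ξ₁ = 302.5 mol.
V balance: n_V = 0 + 2ξ₁ − 1ξ₂ = 307 → ξ₂ = (2·302.5 − 307)/1 = 298.1 mol.
Outlet amounts (n = n₀ + Σ ν·ξ):
  P: 415 − 1(302.5) = 112.5
  V: 0 + 2(302.5) − 1(298.1) = 307
  Q: 0 + 2(298.1) = 596.1
Total out = 112.5 + 307 + 596.1 = 1016 mol.

1020 mol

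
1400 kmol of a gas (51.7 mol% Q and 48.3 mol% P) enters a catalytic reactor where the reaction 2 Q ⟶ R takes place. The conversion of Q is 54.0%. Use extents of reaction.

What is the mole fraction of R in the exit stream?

0.162

Q reacted = 0.54 × 723.8 = 390.9 kmol; ν_Q = −2, so ξ = 390.9/2 = 195.4 kmol.
Outlet amounts (n = n₀ + ν ξ):
  Q: 723.8 − 2(195.4) = 332.9
  R: 0 + 1(195.4) = 195.4
  P: 676.2 (inert)
Total out = 1205 kmol; y_R = 195.4 / 1205 = 0.1622.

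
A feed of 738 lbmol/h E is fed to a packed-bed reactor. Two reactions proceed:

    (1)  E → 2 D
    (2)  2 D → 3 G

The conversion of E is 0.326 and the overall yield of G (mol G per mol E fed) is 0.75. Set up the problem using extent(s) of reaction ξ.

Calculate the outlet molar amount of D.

112 lbmol/h

Conversion of E: E consumed = 1ξ₁ = 0.326 × 738 → ξ₁ = 240.6 lbmol/h.
Yield of G: 3ξ₂ / 738 = 0.75 → ξ₂ = 184.5 lbmol/h.
Outlet amounts (n = n₀ + Σ ν·ξ):
  E: 738 − 1(240.6) = 497.4
  D: 0 + 2(240.6) − 2(184.5) = 112.2
  G: 0 + 3(184.5) = 553.5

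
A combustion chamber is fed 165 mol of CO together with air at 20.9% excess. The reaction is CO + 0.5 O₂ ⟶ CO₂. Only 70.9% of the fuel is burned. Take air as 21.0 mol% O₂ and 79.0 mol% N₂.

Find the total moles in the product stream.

581 mol

Stoichiometric O₂ = 0.5 × 165 = 82.5 mol; O₂ fed = 82.5 × 1.209 = 99.74 mol.
N₂ fed = 99.74 × 79/21 = 375.2 mol.
Fuel reacted = 0.709 × 165 → ξ = 117 mol.
Outlet (n = n₀ + ν ξ):
  CO: 165 − 1(117) = 48.02
  O₂: 99.74 − 0.5(117) = 41.25
  N₂: 375.2 (inert)
  CO₂: 0 + 1(117) = 117
Total out = 48.02 + 41.25 + 375.2 + 117 = 581.5 mol.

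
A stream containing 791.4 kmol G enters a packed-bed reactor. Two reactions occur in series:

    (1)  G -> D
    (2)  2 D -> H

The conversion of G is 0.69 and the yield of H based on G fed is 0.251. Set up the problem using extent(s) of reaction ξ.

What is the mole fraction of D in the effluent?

0.251

Conversion of G: G consumed = 1ξ₁ = 0.69 × 791.4 → ξ₁ = 546.1 kmol.
Yield of H: 1ξ₂ / 791.4 = 0.251 → ξ₂ = 198.6 kmol.
Outlet amounts (n = n₀ + Σ ν·ξ):
  G: 791.4 − 1(546.1) = 245.3
  D: 0 + 1(546.1) − 2(198.6) = 148.8
  H: 0 + 1(198.6) = 198.6
Total out = 592.8 kmol; y_D = 148.8 / 592.8 = 0.251.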